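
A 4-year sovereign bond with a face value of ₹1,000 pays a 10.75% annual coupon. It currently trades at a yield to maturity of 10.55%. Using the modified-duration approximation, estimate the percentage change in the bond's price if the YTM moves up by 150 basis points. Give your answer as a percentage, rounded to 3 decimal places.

-4.690%

Periodic yield y = 0.1055. Modified duration first:
  t   CF        PV=CF/(1+0.1055)^t    t·PV
  1       107.50        97.2411        97.2411
  2       107.50        87.9612       175.9223
  3       107.50        79.5669       238.7006
  4     1,107.50       741.4959     2,965.9836
  Σ                  1,006.2650     3,477.8475
P = 1,006.2650; D_Mac = 3.45619 yrs; D_mod = 3.45619/(1+0.1055) = 3.12636 yrs.
ΔP/P ≈ -D_mod · Δy = -3.12636 × (+0.015) = -0.046895 = -4.6895%.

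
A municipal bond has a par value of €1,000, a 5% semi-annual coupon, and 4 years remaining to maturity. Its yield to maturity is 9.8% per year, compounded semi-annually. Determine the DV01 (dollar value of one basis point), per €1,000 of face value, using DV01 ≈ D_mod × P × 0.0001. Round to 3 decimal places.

Periodic yield y = 0.049.
  t   CF        PV=CF/(1+0.049)^t    t·PV
  1        25.00        23.8322        23.8322
  2        25.00        22.7190        45.4380
  3        25.00        21.6578        64.9733
  4        25.00        20.6461        82.5844
  5        25.00        19.6817        98.4085
  6        25.00        18.7623       112.5741
  7        25.00        17.8859       125.2015
  8     1,025.00       699.0689     5,592.5509
  Σ                    844.2539     6,145.5629
P = 844.2539; D_Mac = 7.27928 half-year periods = 3.63964 yrs; D_mod = 3.46963 yrs.
DV01 ≈ 3.46963 × 844.2539 × 0.0001 = 0.292925.

€0.293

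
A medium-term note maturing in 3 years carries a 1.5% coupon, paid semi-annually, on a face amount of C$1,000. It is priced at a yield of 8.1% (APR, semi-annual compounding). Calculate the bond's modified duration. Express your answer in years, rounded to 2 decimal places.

Periodic yield y = 0.0405. First find Macaulay duration:
  t   CF        PV=CF/(1+0.0405)^t    t·PV
  1         7.50         7.2081         7.2081
  2         7.50         6.9275        13.8550
  3         7.50         6.6579        19.9736
  4         7.50         6.3987        25.5949
  5         7.50         6.1497        30.7483
  6     1,007.50       793.9489     4,763.6934
  Σ                    827.2907     4,861.0732
P = 827.2907; Macaulay duration = 4,861.0732 / 827.2907 = 5.87589 half-year periods = 2.93795 years.
Modified duration = D_Mac / (1 + y) = 2.93795 / 1.0405 = 2.82359 years.

2.82 years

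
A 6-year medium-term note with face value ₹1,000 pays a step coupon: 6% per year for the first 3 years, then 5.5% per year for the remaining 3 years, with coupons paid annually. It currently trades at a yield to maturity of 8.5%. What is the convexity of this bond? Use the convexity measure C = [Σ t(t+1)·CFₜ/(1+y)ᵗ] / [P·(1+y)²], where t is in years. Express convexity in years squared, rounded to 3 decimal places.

With y = 0.085:
  t   CF        PV=CF/(1+0.085)^t    t·PV        t(t+1)·PV
  1        60.00        55.2995        55.2995         110.5991
  2        60.00        50.9673       101.9346         305.8039
  3        60.00        46.9745       140.9235         563.6938
  4        55.00        39.6866       158.7463         793.7317
  5        55.00        36.5775       182.8875       1,097.3249
  6     1,055.00       646.6571     3,879.9424      27,159.5970
  Σ                    876.1625     4,519.7339      30,030.7504
P = 876.1625.
Convexity = Σ t(t+1)·PV / [P·(1+y)²] = 30,030.7504 / (876.1625 × 1.177225) = 29.11535.

29.115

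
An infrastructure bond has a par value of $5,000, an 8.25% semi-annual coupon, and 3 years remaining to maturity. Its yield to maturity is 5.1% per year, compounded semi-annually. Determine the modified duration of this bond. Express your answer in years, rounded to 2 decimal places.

2.66 years

Periodic yield y = 0.0255. First find Macaulay duration:
  t   CF        PV=CF/(1+0.0255)^t    t·PV
  1       206.25       201.1214       201.1214
  2       206.25       196.1203       392.2407
  3       206.25       191.2436       573.7309
  4       206.25       186.4882       745.9527
  5       206.25       181.8510       909.2549
  6     5,206.25     4,476.2160    26,857.2957
  Σ                  5,433.0405    29,679.5962
P = 5,433.0405; Macaulay duration = 29,679.5962 / 5,433.0405 = 5.46280 half-year periods = 2.73140 years.
Modified duration = D_Mac / (1 + y) = 2.73140 / 1.0255 = 2.66348 years.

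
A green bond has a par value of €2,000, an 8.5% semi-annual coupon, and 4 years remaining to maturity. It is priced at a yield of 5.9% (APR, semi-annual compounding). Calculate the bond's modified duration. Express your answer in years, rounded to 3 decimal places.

3.399 years

Periodic yield y = 0.0295. First find Macaulay duration:
  t   CF        PV=CF/(1+0.0295)^t    t·PV
  1        85.00        82.5644        82.5644
  2        85.00        80.1985       160.3970
  3        85.00        77.9004       233.7013
  4        85.00        75.6682       302.6729
  5        85.00        73.5000       367.4999
  6        85.00        71.3939       428.3631
  7        85.00        69.3481       485.4366
  8     2,085.00     1,652.3242    13,218.5932
  Σ                  2,182.8976    15,279.2283
P = 2,182.8976; Macaulay duration = 15,279.2283 / 2,182.8976 = 6.99952 half-year periods = 3.49976 years.
Modified duration = D_Mac / (1 + y) = 3.49976 / 1.0295 = 3.39947 years.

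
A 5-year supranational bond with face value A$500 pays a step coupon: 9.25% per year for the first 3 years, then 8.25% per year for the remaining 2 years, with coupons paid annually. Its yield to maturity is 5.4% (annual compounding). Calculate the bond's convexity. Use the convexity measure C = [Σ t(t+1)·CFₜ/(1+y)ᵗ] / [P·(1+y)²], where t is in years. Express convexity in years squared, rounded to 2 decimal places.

With y = 0.054:
  t   CF        PV=CF/(1+0.054)^t    t·PV        t(t+1)·PV
  1        46.25        43.8805        43.8805          87.7609
  2        46.25        41.6323        83.2646         249.7939
  3        46.25        39.4993       118.4980         473.9922
  4        41.25        33.4242       133.6970         668.4848
  5       541.25       416.0973     2,080.4863      12,482.9178
  Σ                    574.5336     2,459.8264      13,962.9494
P = 574.5336.
Convexity = Σ t(t+1)·PV / [P·(1+y)²] = 13,962.9494 / (574.5336 × 1.110916) = 21.87663.

21.88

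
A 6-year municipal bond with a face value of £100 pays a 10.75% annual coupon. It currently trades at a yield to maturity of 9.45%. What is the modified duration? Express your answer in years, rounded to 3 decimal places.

4.346 years

Periodic yield y = 0.0945. First find Macaulay duration:
  t   CF        PV=CF/(1+0.0945)^t    t·PV
  1        10.75         9.8218         9.8218
  2        10.75         8.9738        17.9476
  3        10.75         8.1990        24.5970
  4        10.75         7.4911        29.9644
  5        10.75         6.8443        34.2215
  6       110.75        64.4242       386.5453
  Σ                    105.7543       503.0977
P = 105.7543; Macaulay duration = 503.0977 / 105.7543 = 4.75723 years.
Modified duration = D_Mac / (1 + y) = 4.75723 / 1.0945 = 4.34649 years.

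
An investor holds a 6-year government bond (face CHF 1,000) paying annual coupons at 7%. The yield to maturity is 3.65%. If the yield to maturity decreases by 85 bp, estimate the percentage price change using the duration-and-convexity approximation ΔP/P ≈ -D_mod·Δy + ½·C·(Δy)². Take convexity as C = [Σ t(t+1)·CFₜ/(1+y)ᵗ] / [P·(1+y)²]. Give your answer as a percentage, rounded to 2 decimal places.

With y = 0.0365:
  t   CF        PV=CF/(1+0.0365)^t    t·PV        t(t+1)·PV
  1        70.00        67.5350        67.5350         135.0699
  2        70.00        65.1568       130.3135         390.9405
  3        70.00        62.8623       188.5868         754.3473
  4        70.00        60.6486       242.5944       1,212.9721
  5        70.00        58.5129       292.5644       1,755.3865
  6     1,070.00       862.9148     5,177.4891      36,242.4234
  Σ                  1,177.6303     6,099.0832      40,491.1398
P = 1,177.6303; D_Mac = 5.17912 yrs; D_mod = 4.99673 yrs; C = 32.00460.
Duration effect: -4.99673 × (-0.0085) = +0.042472
Convexity effect: 0.5 × 32.00460 × (-0.0085)² = +0.0011562
ΔP/P ≈ +0.042472 + 0.0011562 = +0.043628 = +4.3628%.

+4.36%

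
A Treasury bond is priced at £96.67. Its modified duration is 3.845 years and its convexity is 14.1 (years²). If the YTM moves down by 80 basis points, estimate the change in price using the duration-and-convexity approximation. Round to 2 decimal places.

+£3.02

Duration effect: -D_mod·Δy = -3.845 × (-0.008) = +0.030760
Convexity effect: ½·C·(Δy)² = 0.5 × 14.1 × (-0.008)² = +0.0004512
ΔP/P ≈ +0.030760 + 0.0004512 = +0.0312112
ΔP ≈ 96.67 × (+0.0312112) = +3.017186704.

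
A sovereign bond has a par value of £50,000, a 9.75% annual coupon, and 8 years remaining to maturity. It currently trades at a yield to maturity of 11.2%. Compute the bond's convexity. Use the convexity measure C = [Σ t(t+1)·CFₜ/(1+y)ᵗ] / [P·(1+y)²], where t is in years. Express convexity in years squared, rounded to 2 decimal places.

With y = 0.112:
  t   CF        PV=CF/(1+0.112)^t    t·PV        t(t+1)·PV
  1     4,875.00     4,383.9928     4,383.9928       8,767.9856
  2     4,875.00     3,942.4396     7,884.8791      23,654.6374
  3     4,875.00     3,545.3593    10,636.0780      42,544.3119
  4     4,875.00     3,188.2728    12,753.0911      63,765.4556
  5     4,875.00     2,867.1518    14,335.7589      86,014.5534
  6     4,875.00     2,578.3739    15,470.2434     108,291.7039
  7     4,875.00     2,318.6816    16,230.7710     129,846.1677
  8    54,875.00    23,471.2509   187,770.0069   1,689,930.0623
  Σ                 46,295.5226   269,464.8212   2,152,814.8777
P = 46,295.5226.
Convexity = Σ t(t+1)·PV / [P·(1+y)²] = 2,152,814.8777 / (46,295.5226 × 1.236544) = 37.60608.

37.61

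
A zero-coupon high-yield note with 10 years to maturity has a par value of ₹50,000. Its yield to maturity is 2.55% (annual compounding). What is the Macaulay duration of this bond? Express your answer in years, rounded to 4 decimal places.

A zero-coupon bond has a single cash flow at maturity, so its Macaulay duration equals its maturity: 10 years.

10.0000 years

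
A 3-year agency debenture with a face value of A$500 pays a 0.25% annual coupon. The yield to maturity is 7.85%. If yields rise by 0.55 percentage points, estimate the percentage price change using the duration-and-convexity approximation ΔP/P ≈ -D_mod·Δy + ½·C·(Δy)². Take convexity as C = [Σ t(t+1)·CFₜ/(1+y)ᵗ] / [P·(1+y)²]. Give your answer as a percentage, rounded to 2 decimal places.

With y = 0.0785:
  t   CF        PV=CF/(1+0.0785)^t    t·PV        t(t+1)·PV
  1         1.25         1.1590         1.1590           2.3180
  2         1.25         1.0747         2.1493           6.4479
  3       501.25       399.5710     1,198.7129       4,794.8517
  Σ                    401.8047     1,202.0213       4,803.6177
P = 401.8047; D_Mac = 2.99156 yrs; D_mod = 2.77381 yrs; C = 10.27811.
Duration effect: -2.77381 × (+0.0055) = -0.015256
Convexity effect: 0.5 × 10.27811 × (0.0055)² = +0.0001555
ΔP/P ≈ -0.015256 + 0.0001555 = -0.015101 = -1.5101%.

-1.51%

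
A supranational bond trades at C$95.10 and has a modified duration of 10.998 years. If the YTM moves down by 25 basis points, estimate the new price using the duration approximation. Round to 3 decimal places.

C$97.715

Duration approximation: ΔP/P ≈ -D_mod · Δy = -10.998 × (-0.0025) = +0.027495.
New price ≈ 95.10 × (1 + 0.027495) = 97.7147745.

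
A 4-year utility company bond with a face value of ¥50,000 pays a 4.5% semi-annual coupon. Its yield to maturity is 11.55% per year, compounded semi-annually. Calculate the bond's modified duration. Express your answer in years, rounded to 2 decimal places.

Periodic yield y = 0.05775. First find Macaulay duration:
  t   CF        PV=CF/(1+0.05775)^t    t·PV
  1     1,125.00     1,063.5784     1,063.5784
  2     1,125.00     1,005.5101     2,011.0203
  3     1,125.00       950.6123     2,851.8368
  4     1,125.00       898.7117     3,594.8467
  5     1,125.00       849.6447     4,248.2235
  6     1,125.00       803.2566     4,819.5398
  7     1,125.00       759.4012     5,315.8085
  8    51,125.00    32,626.3919   261,011.1355
  Σ                 38,957.1069   284,915.9894
P = 38,957.1069; Macaulay duration = 284,915.9894 / 38,957.1069 = 7.31358 half-year periods = 3.65679 years.
Modified duration = D_Mac / (1 + y) = 3.65679 / 1.05775 = 3.45714 years.

3.46 years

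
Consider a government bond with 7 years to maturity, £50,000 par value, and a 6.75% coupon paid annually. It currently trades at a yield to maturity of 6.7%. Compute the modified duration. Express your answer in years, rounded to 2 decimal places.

Periodic yield y = 0.067. First find Macaulay duration:
  t   CF        PV=CF/(1+0.067)^t    t·PV
  1     3,375.00     3,163.0740     3,163.0740
  2     3,375.00     2,964.4555     5,928.9110
  3     3,375.00     2,778.3088     8,334.9265
  4     3,375.00     2,603.8508    10,415.4033
  5     3,375.00     2,440.3475    12,201.7377
  6     3,375.00     2,287.1111    13,722.6666
  7    53,375.00    33,899.0051   237,293.0356
  Σ                 50,136.1529   291,059.7547
P = 50,136.1529; Macaulay duration = 291,059.7547 / 50,136.1529 = 5.80539 years.
Modified duration = D_Mac / (1 + y) = 5.80539 / 1.067 = 5.44085 years.

5.44 years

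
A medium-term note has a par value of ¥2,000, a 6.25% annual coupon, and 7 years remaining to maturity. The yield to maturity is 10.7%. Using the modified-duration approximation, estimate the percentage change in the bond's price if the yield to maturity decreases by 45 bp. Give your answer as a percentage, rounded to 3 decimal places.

+2.324%

Periodic yield y = 0.107. Modified duration first:
  t   CF        PV=CF/(1+0.107)^t    t·PV
  1       125.00       112.9178       112.9178
  2       125.00       102.0034       204.0069
  3       125.00        92.1440       276.4321
  4       125.00        83.2376       332.9504
  5       125.00        75.1920       375.9602
  6       125.00        67.9242       407.5450
  7     2,125.00     1,043.0991     7,301.6940
  Σ                  1,576.5182     9,011.5063
P = 1,576.5182; D_Mac = 5.71608 yrs; D_mod = 5.71608/(1+0.107) = 5.16358 yrs.
ΔP/P ≈ -D_mod · Δy = -5.16358 × (-0.0045) = +0.023236 = +2.3236%.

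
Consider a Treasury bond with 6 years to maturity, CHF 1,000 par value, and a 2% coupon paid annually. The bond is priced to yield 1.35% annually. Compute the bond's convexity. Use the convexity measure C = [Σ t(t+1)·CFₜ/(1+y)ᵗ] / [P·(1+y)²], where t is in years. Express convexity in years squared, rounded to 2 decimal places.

With y = 0.0135:
  t   CF        PV=CF/(1+0.0135)^t    t·PV        t(t+1)·PV
  1        20.00        19.7336        19.7336          39.4672
  2        20.00        19.4707        38.9415         116.8244
  3        20.00        19.2114        57.6342         230.5367
  4        20.00        18.9555        75.8220         379.1098
  5        20.00        18.7030        93.5150         561.0899
  6     1,020.00       941.1474     5,646.8845      39,528.1914
  Σ                  1,037.2216     5,932.5307      40,855.2194
P = 1,037.2216.
Convexity = Σ t(t+1)·PV / [P·(1+y)²] = 40,855.2194 / (1,037.2216 × 1.027182) = 38.34674.

38.35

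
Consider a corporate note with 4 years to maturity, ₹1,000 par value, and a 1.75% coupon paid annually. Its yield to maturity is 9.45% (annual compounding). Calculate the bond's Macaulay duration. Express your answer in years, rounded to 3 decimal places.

3.880 years

Periodic yield y = 0.0945. Discount each cash flow and weight by its year:
  t   CF        PV=CF/(1+0.0945)^t    t·PV
  1        17.50        15.9890        15.9890
  2        17.50        14.6085        29.2171
  3        17.50        13.3472        40.0417
  4     1,017.50       709.0410     2,836.1640
  Σ                    752.9858     2,921.4118
Price P = Σ PV = 752.9858.
Macaulay duration = Σ(t·PV) / P = 2,921.4118 / 752.9858 = 3.87977 years.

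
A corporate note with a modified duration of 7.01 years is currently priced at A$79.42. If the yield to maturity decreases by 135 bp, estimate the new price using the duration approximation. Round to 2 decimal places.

A$86.94

Duration approximation: ΔP/P ≈ -D_mod · Δy = -7.01 × (-0.0135) = +0.094635.
New price ≈ 79.42 × (1 + 0.094635) = 86.9359117.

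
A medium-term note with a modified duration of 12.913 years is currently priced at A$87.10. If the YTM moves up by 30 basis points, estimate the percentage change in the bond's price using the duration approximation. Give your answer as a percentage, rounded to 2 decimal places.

Duration approximation: ΔP/P ≈ -D_mod · Δy = -12.913 × (+0.003) = -0.038739.
As a percentage: -3.8739%.

-3.87%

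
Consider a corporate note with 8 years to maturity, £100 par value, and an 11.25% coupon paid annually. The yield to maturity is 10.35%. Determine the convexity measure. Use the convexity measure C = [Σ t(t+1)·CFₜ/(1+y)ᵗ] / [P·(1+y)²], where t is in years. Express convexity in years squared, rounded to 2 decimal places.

37.28

With y = 0.1035:
  t   CF        PV=CF/(1+0.1035)^t    t·PV        t(t+1)·PV
  1        11.25        10.1948        10.1948          20.3897
  2        11.25         9.2386        18.4773          55.4318
  3        11.25         8.3721        25.1164         100.4655
  4        11.25         7.5869        30.3475         151.7376
  5        11.25         6.8753        34.3764         206.2586
  6        11.25         6.2304        37.3826         261.6783
  7        11.25         5.6461        39.5225         316.1798
  8       111.25        50.5966       404.7728       3,642.9551
  Σ                    104.7409       600.1903       4,755.0964
P = 104.7409.
Convexity = Σ t(t+1)·PV / [P·(1+y)²] = 4,755.0964 / (104.7409 × 1.217712) = 37.28194.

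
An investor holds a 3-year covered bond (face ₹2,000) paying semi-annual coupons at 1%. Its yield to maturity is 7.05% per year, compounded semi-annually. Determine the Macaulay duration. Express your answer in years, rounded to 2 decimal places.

Periodic yield y = 0.03525. Discount each cash flow and weight by its period:
  t   CF        PV=CF/(1+0.03525)^t    t·PV
  1        10.00         9.6595         9.6595
  2        10.00         9.3306        18.6612
  3        10.00         9.0129        27.0387
  4        10.00         8.7060        34.8240
  5        10.00         8.4096        42.0479
  6     2,010.00     1,632.7685     9,796.6112
  Σ                  1,677.8871     9,928.8425
Price P = Σ PV = 1,677.8871.
Macaulay duration = Σ(t·PV) / P = 9,928.8425 / 1,677.8871 = 5.91747 half-year periods.
In years: 5.91747 / 2 = 2.95873 years.

2.96 years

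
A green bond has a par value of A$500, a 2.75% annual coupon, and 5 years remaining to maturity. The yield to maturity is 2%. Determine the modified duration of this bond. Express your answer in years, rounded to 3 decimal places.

Periodic yield y = 0.02. First find Macaulay duration:
  t   CF        PV=CF/(1+0.02)^t    t·PV
  1        13.75        13.4804        13.4804
  2        13.75        13.2161        26.4321
  3        13.75        12.9569        38.8708
  4        13.75        12.7029        50.8115
  5       513.75       465.3192     2,326.5960
  Σ                    517.6755     2,456.1908
P = 517.6755; Macaulay duration = 2,456.1908 / 517.6755 = 4.74465 years.
Modified duration = D_Mac / (1 + y) = 4.74465 / 1.02 = 4.65162 years.

4.652 years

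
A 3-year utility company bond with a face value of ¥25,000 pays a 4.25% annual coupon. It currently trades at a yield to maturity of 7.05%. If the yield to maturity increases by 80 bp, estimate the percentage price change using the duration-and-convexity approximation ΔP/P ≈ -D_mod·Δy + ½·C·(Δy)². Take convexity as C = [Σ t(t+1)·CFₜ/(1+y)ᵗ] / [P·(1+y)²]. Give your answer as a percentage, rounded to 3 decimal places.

With y = 0.0705:
  t   CF        PV=CF/(1+0.0705)^t    t·PV        t(t+1)·PV
  1     1,062.50       992.5269       992.5269       1,985.0537
  2     1,062.50       927.1619     1,854.3239       5,562.9716
  3    26,062.50    21,244.9668    63,734.9005     254,939.6020
  Σ                 23,164.6556    66,581.7512     262,487.6274
P = 23,164.6556; D_Mac = 2.87428 yrs; D_mod = 2.68499 yrs; C = 9.88803.
Duration effect: -2.68499 × (+0.008) = -0.021480
Convexity effect: 0.5 × 9.88803 × (0.008)² = +0.0003164
ΔP/P ≈ -0.021480 + 0.0003164 = -0.021164 = -2.1164%.

-2.116%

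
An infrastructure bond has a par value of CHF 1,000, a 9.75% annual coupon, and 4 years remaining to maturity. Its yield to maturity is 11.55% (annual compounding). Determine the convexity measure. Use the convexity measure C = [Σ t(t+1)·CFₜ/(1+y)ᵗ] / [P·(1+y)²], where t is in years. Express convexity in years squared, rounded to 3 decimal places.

13.324

With y = 0.1155:
  t   CF        PV=CF/(1+0.1155)^t    t·PV        t(t+1)·PV
  1        97.50        87.4048        87.4048         174.8095
  2        97.50        78.3548       156.7095         470.1286
  3        97.50        70.2418       210.7255         842.9021
  4     1,097.50       708.8041     2,835.2165      14,176.0823
  Σ                    944.8055     3,290.0563      15,663.9226
P = 944.8055.
Convexity = Σ t(t+1)·PV / [P·(1+y)²] = 15,663.9226 / (944.8055 × 1.244340) = 13.32352.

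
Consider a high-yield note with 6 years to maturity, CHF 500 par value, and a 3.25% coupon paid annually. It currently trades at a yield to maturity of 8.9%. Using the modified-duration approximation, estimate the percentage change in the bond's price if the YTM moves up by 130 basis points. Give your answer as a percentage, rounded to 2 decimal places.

-6.52%

Periodic yield y = 0.089. Modified duration first:
  t   CF        PV=CF/(1+0.089)^t    t·PV
  1        16.25        14.9219        14.9219
  2        16.25        13.7024        27.4049
  3        16.25        12.5826        37.7477
  4        16.25        11.5543        46.2170
  5        16.25        10.6100        53.0498
  6       516.25       309.5229     1,857.1374
  Σ                    372.8941     2,036.4788
P = 372.8941; D_Mac = 5.46128 yrs; D_mod = 5.46128/(1+0.089) = 5.01495 yrs.
ΔP/P ≈ -D_mod · Δy = -5.01495 × (+0.013) = -0.065194 = -6.5194%.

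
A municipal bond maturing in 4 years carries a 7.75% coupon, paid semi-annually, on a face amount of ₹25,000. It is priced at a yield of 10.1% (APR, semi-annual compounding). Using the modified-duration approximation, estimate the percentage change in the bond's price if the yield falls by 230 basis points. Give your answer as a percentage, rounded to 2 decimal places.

Periodic yield y = 0.0505. Modified duration first:
  t   CF        PV=CF/(1+0.0505)^t    t·PV
  1       968.75       922.1799       922.1799
  2       968.75       877.8486     1,755.6971
  3       968.75       835.6483     2,506.9450
  4       968.75       795.4767     3,181.9070
  5       968.75       757.2363     3,786.1816
  6       968.75       720.8342     4,325.0051
  7       968.75       686.1820     4,803.2740
  8    25,968.75    17,509.8567   140,078.8535
  Σ                 23,105.2627   161,360.0431
P = 23,105.2627; D_Mac = 6.98369 half-year periods = 3.49185 yrs; D_mod = 3.49185/(1+0.0505) = 3.32398 yrs.
ΔP/P ≈ -D_mod · Δy = -3.32398 × (-0.023) = +0.076452 = +7.6452%.

+7.65%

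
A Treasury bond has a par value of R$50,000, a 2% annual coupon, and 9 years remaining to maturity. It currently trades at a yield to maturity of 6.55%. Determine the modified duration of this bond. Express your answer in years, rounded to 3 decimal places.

7.657 years

Periodic yield y = 0.0655. First find Macaulay duration:
  t   CF        PV=CF/(1+0.0655)^t    t·PV
  1     1,000.00       938.5265       938.5265
  2     1,000.00       880.8320     1,761.6640
  3     1,000.00       826.6842     2,480.0526
  4     1,000.00       775.8650     3,103.4602
  5     1,000.00       728.1699     3,640.8496
  6     1,000.00       683.4068     4,100.4406
  7     1,000.00       641.3954     4,489.7676
  8     1,000.00       601.9666     4,815.7325
  9    51,000.00    28,813.0405   259,317.3645
  Σ                 34,889.8869   284,647.8581
P = 34,889.8869; Macaulay duration = 284,647.8581 / 34,889.8869 = 8.15846 years.
Modified duration = D_Mac / (1 + y) = 8.15846 / 1.0655 = 7.65693 years.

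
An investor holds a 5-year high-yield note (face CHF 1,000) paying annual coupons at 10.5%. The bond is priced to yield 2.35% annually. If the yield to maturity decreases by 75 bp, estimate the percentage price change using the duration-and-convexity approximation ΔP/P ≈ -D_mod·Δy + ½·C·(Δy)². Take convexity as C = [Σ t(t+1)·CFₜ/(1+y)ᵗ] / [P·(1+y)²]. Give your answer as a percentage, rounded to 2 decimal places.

With y = 0.0235:
  t   CF        PV=CF/(1+0.0235)^t    t·PV        t(t+1)·PV
  1       105.00       102.5892       102.5892         205.1783
  2       105.00       100.2337       200.4673         601.4020
  3       105.00        97.9323       293.7968       1,175.1871
  4       105.00        95.6837       382.7348       1,913.6738
  5     1,105.00       983.8368     4,919.1838      29,515.1026
  Σ                  1,380.2755     5,898.7718      33,410.5438
P = 1,380.2755; D_Mac = 4.27362 yrs; D_mod = 4.17549 yrs; C = 23.10692.
Duration effect: -4.17549 × (-0.0075) = +0.031316
Convexity effect: 0.5 × 23.10692 × (-0.0075)² = +0.0006499
ΔP/P ≈ +0.031316 + 0.0006499 = +0.031966 = +3.1966%.

+3.20%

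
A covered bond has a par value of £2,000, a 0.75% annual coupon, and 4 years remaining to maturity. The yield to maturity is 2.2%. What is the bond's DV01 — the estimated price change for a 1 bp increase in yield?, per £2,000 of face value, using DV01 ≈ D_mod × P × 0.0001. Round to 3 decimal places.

£0.731

Periodic yield y = 0.022.
  t   CF        PV=CF/(1+0.022)^t    t·PV
  1        15.00        14.6771        14.6771
  2        15.00        14.3612        28.7223
  3        15.00        14.0520        42.1560
  4     2,015.00     1,847.0194     7,388.0778
  Σ                  1,890.1097     7,473.6332
P = 1,890.1097; D_Mac = 3.95407 yrs; D_mod = 3.86896 yrs.
DV01 ≈ 3.86896 × 1,890.1097 × 0.0001 = 0.731275.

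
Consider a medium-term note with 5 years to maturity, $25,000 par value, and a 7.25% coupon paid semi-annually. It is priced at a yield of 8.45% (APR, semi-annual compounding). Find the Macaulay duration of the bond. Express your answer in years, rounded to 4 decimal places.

Periodic yield y = 0.04225. Discount each cash flow and weight by its period:
  t   CF        PV=CF/(1+0.04225)^t    t·PV
  1       906.25       869.5131       869.5131
  2       906.25       834.2654     1,668.5307
  3       906.25       800.4465     2,401.3395
  4       906.25       767.9986     3,071.9942
  5       906.25       736.8660     3,684.3299
  6       906.25       706.9954     4,241.9725
  7       906.25       678.3357     4,748.3501
  8       906.25       650.8378     5,206.7026
  9       906.25       624.4546     5,620.0916
  10   25,906.25    17,127.1663   171,271.6629
  Σ                 23,796.8793   202,784.4871
Price P = Σ PV = 23,796.8793.
Macaulay duration = Σ(t·PV) / P = 202,784.4871 / 23,796.8793 = 8.52147 half-year periods.
In years: 8.52147 / 2 = 4.26074 years.

4.2607 years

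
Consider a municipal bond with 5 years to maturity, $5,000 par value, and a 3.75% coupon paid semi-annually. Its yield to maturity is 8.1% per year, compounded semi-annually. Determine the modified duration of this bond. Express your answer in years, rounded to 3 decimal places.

4.378 years

Periodic yield y = 0.0405. First find Macaulay duration:
  t   CF        PV=CF/(1+0.0405)^t    t·PV
  1        93.75        90.1009        90.1009
  2        93.75        86.5939       173.1877
  3        93.75        83.2233       249.6700
  4        93.75        79.9840       319.9359
  5        93.75        76.8707       384.3535
  6        93.75        73.8786       443.2717
  7        93.75        71.0030       497.0210
  8        93.75        68.2393       545.9144
  9        93.75        65.5832       590.2487
  10    5,093.75     3,424.6546    34,246.5463
  Σ                  4,120.1315    37,540.2501
P = 4,120.1315; Macaulay duration = 37,540.2501 / 4,120.1315 = 9.11142 half-year periods = 4.55571 years.
Modified duration = D_Mac / (1 + y) = 4.55571 / 1.0405 = 4.37839 years.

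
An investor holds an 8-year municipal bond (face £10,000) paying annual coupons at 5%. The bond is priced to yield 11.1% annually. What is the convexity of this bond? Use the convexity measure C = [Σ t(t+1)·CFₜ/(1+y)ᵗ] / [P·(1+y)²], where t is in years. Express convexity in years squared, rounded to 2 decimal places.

44.02

With y = 0.111:
  t   CF        PV=CF/(1+0.111)^t    t·PV        t(t+1)·PV
  1       500.00       450.0450       450.0450         900.0900
  2       500.00       405.0810       810.1620       2,430.4861
  3       500.00       364.6094     1,093.8281       4,375.3125
  4       500.00       328.1813     1,312.7250       6,563.6251
  5       500.00       295.3927     1,476.9633       8,861.7800
  6       500.00       265.8800     1,595.2799      11,166.9595
  7       500.00       239.3159     1,675.2114      13,401.6916
  8    10,500.00     4,523.5233    36,188.1861     325,693.6745
  Σ                  6,872.0285    44,602.4009     373,393.6192
P = 6,872.0285.
Convexity = Σ t(t+1)·PV / [P·(1+y)²] = 373,393.6192 / (6,872.0285 × 1.234321) = 44.02038.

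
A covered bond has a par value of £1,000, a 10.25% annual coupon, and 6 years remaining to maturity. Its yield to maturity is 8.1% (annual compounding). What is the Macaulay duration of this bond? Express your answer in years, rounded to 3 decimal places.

Periodic yield y = 0.081. Discount each cash flow and weight by its year:
  t   CF        PV=CF/(1+0.081)^t    t·PV
  1       102.50        94.8196        94.8196
  2       102.50        87.7147       175.4294
  3       102.50        81.1422       243.4266
  4       102.50        75.0622       300.2487
  5       102.50        69.4377       347.1886
  6     1,102.50       690.9147     4,145.4882
  Σ                  1,099.0911     5,306.6011
Price P = Σ PV = 1,099.0911.
Macaulay duration = Σ(t·PV) / P = 5,306.6011 / 1,099.0911 = 4.82817 years.

4.828 years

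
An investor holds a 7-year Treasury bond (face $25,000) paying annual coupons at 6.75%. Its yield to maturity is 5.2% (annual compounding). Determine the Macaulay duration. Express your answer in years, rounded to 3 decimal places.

Periodic yield y = 0.052. Discount each cash flow and weight by its year:
  t   CF        PV=CF/(1+0.052)^t    t·PV
  1     1,687.50     1,604.0875     1,604.0875
  2     1,687.50     1,524.7980     3,049.5959
  3     1,687.50     1,449.4277     4,348.2832
  4     1,687.50     1,377.7830     5,511.1320
  5     1,687.50     1,309.6797     6,548.3983
  6     1,687.50     1,244.9426     7,469.6558
  7    26,687.50    18,715.3397   131,007.3777
  Σ                 27,226.0581   159,538.5304
Price P = Σ PV = 27,226.0581.
Macaulay duration = Σ(t·PV) / P = 159,538.5304 / 27,226.0581 = 5.85977 years.

5.860 years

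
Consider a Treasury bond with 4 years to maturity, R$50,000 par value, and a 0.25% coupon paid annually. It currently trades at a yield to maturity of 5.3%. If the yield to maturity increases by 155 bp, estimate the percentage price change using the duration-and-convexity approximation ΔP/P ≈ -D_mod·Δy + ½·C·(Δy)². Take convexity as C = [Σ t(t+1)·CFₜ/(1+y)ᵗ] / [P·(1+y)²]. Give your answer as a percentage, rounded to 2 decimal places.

-5.65%

With y = 0.053:
  t   CF        PV=CF/(1+0.053)^t    t·PV        t(t+1)·PV
  1       125.00       118.7085       118.7085         237.4169
  2       125.00       112.7336       225.4671         676.4014
  3       125.00       107.0594       321.1783       1,284.7131
  4    50,125.00    40,770.0178   163,080.0711     815,400.3557
  Σ                 41,108.5192   163,745.4250     817,598.8871
P = 41,108.5192; D_Mac = 3.98325 yrs; D_mod = 3.78276 yrs; C = 17.93708.
Duration effect: -3.78276 × (+0.0155) = -0.058633
Convexity effect: 0.5 × 17.93708 × (0.0155)² = +0.0021547
ΔP/P ≈ -0.058633 + 0.0021547 = -0.056478 = -5.6478%.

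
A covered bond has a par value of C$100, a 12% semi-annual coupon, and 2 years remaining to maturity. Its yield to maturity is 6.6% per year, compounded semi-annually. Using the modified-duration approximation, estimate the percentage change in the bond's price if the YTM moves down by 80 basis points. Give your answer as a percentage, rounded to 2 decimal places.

+1.43%

Periodic yield y = 0.033. Modified duration first:
  t   CF        PV=CF/(1+0.033)^t    t·PV
  1         6.00         5.8083         5.8083
  2         6.00         5.6228        11.2455
  3         6.00         5.4431        16.3294
  4       106.00        93.0903       372.3613
  Σ                    109.9646       405.7447
P = 109.9646; D_Mac = 3.68978 half-year periods = 1.84489 yrs; D_mod = 1.84489/(1+0.033) = 1.78595 yrs.
ΔP/P ≈ -D_mod · Δy = -1.78595 × (-0.008) = +0.014288 = +1.4288%.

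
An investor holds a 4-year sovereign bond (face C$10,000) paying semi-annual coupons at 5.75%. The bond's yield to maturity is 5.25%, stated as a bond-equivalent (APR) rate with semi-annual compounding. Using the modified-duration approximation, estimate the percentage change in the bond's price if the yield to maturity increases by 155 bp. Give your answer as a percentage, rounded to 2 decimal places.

-5.49%

Periodic yield y = 0.02625. Modified duration first:
  t   CF        PV=CF/(1+0.02625)^t    t·PV
  1       287.50       280.1462       280.1462
  2       287.50       272.9804       545.9609
  3       287.50       265.9980       797.9939
  4       287.50       259.1941     1,036.7765
  5       287.50       252.5643     1,262.8216
  6       287.50       246.1041     1,476.6245
  7       287.50       239.8091     1,678.6637
  8    10,287.50     8,361.5056    66,892.0451
  Σ                 10,178.3019    73,971.0325
P = 10,178.3019; D_Mac = 7.26752 half-year periods = 3.63376 yrs; D_mod = 3.63376/(1+0.02625) = 3.54081 yrs.
ΔP/P ≈ -D_mod · Δy = -3.54081 × (+0.0155) = -0.054883 = -5.4883%.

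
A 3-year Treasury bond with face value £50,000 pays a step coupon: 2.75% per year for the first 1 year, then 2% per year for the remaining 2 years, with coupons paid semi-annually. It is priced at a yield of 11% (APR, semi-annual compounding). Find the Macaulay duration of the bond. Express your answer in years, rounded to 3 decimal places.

2.895 years

Periodic yield y = 0.055. Discount each cash flow and weight by its period:
  t   CF        PV=CF/(1+0.055)^t    t·PV
  1       687.50       651.6588       651.6588
  2       687.50       617.6860     1,235.3721
  3       500.00       425.8068     1,277.4205
  4       500.00       403.6084     1,614.4335
  5       500.00       382.5672     1,912.8359
  6    50,500.00    36,624.9146   219,749.4874
  Σ                 39,106.2418   226,441.2081
Price P = Σ PV = 39,106.2418.
Macaulay duration = Σ(t·PV) / P = 226,441.2081 / 39,106.2418 = 5.79041 half-year periods.
In years: 5.79041 / 2 = 2.89521 years.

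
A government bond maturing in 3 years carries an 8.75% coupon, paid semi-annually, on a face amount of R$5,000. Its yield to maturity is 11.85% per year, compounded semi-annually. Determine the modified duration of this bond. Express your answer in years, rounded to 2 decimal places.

Periodic yield y = 0.05925. First find Macaulay duration:
  t   CF        PV=CF/(1+0.05925)^t    t·PV
  1       218.75       206.5140       206.5140
  2       218.75       194.9625       389.9250
  3       218.75       184.0571       552.1714
  4       218.75       173.7617       695.0470
  5       218.75       164.0422       820.2112
  6     5,218.75     3,694.6700    22,168.0201
  Σ                  4,618.0077    24,831.8888
P = 4,618.0077; Macaulay duration = 24,831.8888 / 4,618.0077 = 5.37719 half-year periods = 2.68859 years.
Modified duration = D_Mac / (1 + y) = 2.68859 / 1.05925 = 2.53820 years.

2.54 years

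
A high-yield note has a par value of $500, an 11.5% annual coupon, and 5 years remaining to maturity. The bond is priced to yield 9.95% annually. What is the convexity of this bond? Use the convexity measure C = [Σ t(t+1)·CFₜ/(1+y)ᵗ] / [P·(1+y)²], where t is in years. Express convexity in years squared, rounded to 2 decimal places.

18.91

With y = 0.0995:
  t   CF        PV=CF/(1+0.0995)^t    t·PV        t(t+1)·PV
  1        57.50        52.2965        52.2965         104.5930
  2        57.50        47.5639        95.1278         285.3833
  3        57.50        43.2596       129.7787         519.1148
  4        57.50        39.3448       157.3790         786.8952
  5       557.50       346.9514     1,734.7572      10,408.5434
  Σ                    529.4162     2,169.3393      12,104.5297
P = 529.4162.
Convexity = Σ t(t+1)·PV / [P·(1+y)²] = 12,104.5297 / (529.4162 × 1.208900) = 18.91299.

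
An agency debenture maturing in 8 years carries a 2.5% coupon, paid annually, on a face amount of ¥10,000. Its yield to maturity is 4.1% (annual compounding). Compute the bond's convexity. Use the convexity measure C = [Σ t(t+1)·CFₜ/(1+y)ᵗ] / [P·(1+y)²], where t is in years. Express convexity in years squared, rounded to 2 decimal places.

With y = 0.041:
  t   CF        PV=CF/(1+0.041)^t    t·PV        t(t+1)·PV
  1       250.00       240.1537       240.1537         480.3074
  2       250.00       230.6952       461.3904       1,384.1712
  3       250.00       221.6092       664.8277       2,659.3106
  4       250.00       212.8811       851.5244       4,257.6219
  5       250.00       204.4967     1,022.4836       6,134.9018
  6       250.00       196.4426     1,178.6555       8,250.5884
  7       250.00       188.7056     1,320.9395      10,567.5164
  8    10,250.00     7,432.2110    59,457.6878     535,119.1902
  Σ                  8,927.1951    65,197.6626     568,853.6078
P = 8,927.1951.
Convexity = Σ t(t+1)·PV / [P·(1+y)²] = 568,853.6078 / (8,927.1951 × 1.083681) = 58.80091.

58.80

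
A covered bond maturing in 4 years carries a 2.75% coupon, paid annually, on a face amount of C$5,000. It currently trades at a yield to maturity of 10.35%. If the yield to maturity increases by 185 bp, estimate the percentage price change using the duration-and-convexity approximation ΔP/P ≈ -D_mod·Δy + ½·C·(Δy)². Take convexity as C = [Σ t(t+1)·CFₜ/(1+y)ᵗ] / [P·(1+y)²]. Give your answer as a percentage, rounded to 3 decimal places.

-6.133%

With y = 0.1035:
  t   CF        PV=CF/(1+0.1035)^t    t·PV        t(t+1)·PV
  1       137.50       124.6035       124.6035         249.2071
  2       137.50       112.9167       225.8333         677.5000
  3       137.50       102.3259       306.9778       1,227.9111
  4     5,137.50     3,464.6749    13,858.6994      69,293.4972
  Σ                  3,804.5210    14,516.1141      71,448.1154
P = 3,804.5210; D_Mac = 3.81549 yrs; D_mod = 3.45763 yrs; C = 15.42219.
Duration effect: -3.45763 × (+0.0185) = -0.063966
Convexity effect: 0.5 × 15.42219 × (0.0185)² = +0.0026391
ΔP/P ≈ -0.063966 + 0.0026391 = -0.061327 = -6.1327%.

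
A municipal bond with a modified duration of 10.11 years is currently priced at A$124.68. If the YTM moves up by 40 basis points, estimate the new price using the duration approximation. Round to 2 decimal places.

Duration approximation: ΔP/P ≈ -D_mod · Δy = -10.11 × (+0.004) = -0.040440.
New price ≈ 124.68 × (1 - 0.040440) = 119.6379408.

A$119.64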